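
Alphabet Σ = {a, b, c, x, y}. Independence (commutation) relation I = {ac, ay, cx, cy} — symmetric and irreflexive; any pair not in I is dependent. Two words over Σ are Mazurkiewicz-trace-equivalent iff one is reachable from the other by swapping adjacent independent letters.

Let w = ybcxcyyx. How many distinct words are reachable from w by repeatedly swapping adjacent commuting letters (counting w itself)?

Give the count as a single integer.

drop 0:y onto floor
drop 1:b onto {0:y}
drop 2:c onto {1:b}
drop 3:x onto {1:b}
drop 4:c onto {2:c}
drop 5:y onto {3:x}
drop 6:y onto {5:y}
drop 7:x onto {6:y}
ground layer = {0:y}
drop-orders for the pieces not yet dropped (sum over which currently-grounded one goes next):
  1 to go: {4} 1  {7} 1
  2 to go: {2,4} 1  {4,7} 2  {6,7} 1
  3 to go: {2,4,7} 3  {4,6,7} 3  {5,6,7} 1
  4 to go: {2,4,6,7} 6  {3,5,6,7} 1  {4,5,6,7} 4
  5 to go: {2,4,5,6,7} 10  {3,4,5,6,7} 5
  6 to go: {2,3,4,5,6,7} 15
  if 0:y drops first: 15 orders

15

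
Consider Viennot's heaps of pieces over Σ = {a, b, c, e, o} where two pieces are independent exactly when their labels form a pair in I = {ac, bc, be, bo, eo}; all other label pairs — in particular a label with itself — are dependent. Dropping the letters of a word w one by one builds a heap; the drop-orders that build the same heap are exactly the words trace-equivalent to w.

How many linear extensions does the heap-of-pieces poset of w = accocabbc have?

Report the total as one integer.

0(a) covers ∅
1(c) covers ∅
2(c) covers 1:c
3(o) covers 0:a, 2:c
4(c) covers 3:o
5(a) covers 3:o
6(b) covers 5:a
7(b) covers 6:b
8(c) covers 4:c
floor of heap: 0:a, 1:c
completions by unplaced set U, small U first (add the entries for U minus each lowest piece of U):
  |U|=1: {7}:1  {8}:1
  |U|=2: {4,8}:1  {6,7}:1  {7,8}:2
  |U|=3: {4,7,8}:3  {5,6,7}:1  {6,7,8}:3
  |U|=4: {4,6,7,8}:6  {5,6,7,8}:4
  |U|=5: {4,5,6,7,8}:10
  |U|=6: {3,4,5,6,7,8}:10
  |U|=7: {0,3,4,5,6,7,8}:10  {2,3,4,5,6,7,8}:10
  start at 0(a): 10
  start at 1(c): 20
sum over floor = 30

30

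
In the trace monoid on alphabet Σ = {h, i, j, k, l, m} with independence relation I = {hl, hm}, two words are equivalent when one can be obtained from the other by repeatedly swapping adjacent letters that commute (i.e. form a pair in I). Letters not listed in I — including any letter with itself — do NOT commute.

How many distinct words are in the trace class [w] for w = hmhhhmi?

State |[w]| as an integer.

15

piece 0:h — minimal
piece 1:m — minimal
piece 2:h rests on {0:h}
piece 3:h rests on {2:h}
piece 4:h rests on {3:h}
piece 5:m rests on {1:m}
piece 6:i rests on {4:h, 5:m}
minimal pieces: {0:h, 1:m}
ways to finish when only these pieces remain (= sum over removing one remaining piece with nothing left below it):
  1 left: {6}→1
  2 left: {4,6}→1  {5,6}→1
  3 left: {1,5,6}→1  {3,4,6}→1  {4,5,6}→2
  4 left: {1,4,5,6}→3  {2,3,4,6}→1  {3,4,5,6}→3
  5 left: {0,2,3,4,6}→1  {1,3,4,5,6}→6  {2,3,4,5,6}→4
  placing 0:h first → 10 extensions
  placing 1:m first → 5 extensions
total linear extensions = 15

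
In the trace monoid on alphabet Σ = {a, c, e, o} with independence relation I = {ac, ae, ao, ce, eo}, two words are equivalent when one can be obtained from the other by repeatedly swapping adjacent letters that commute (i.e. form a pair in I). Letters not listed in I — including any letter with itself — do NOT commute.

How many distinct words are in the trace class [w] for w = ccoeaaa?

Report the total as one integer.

drop 0:c onto floor
drop 1:c onto {0:c}
drop 2:o onto {1:c}
drop 3:e onto floor
drop 4:a onto floor
drop 5:a onto {4:a}
drop 6:a onto {5:a}
ground layer = {0:c, 3:e, 4:a}
drop-orders for the pieces not yet dropped (sum over which currently-grounded one goes next):
  1 to go: {2} 1  {3} 1  {6} 1
  2 to go: {1,2} 1  {2,3} 2  {2,6} 2  {3,6} 2  {5,6} 1
  3 to go: {0,1,2} 1  {1,2,3} 3  {1,2,6} 3  {2,3,6} 6  {2,5,6} 3  {3,5,6} 3  {4,5,6} 1
  4 to go: {0,1,2,3} 4  {0,1,2,6} 4  {1,2,3,6} 12  {1,2,5,6} 6  {2,3,5,6} 12  {2,4,5,6} 4  {3,4,5,6} 4
  5 to go: {0,1,2,3,6} 20  {0,1,2,5,6} 10  {1,2,3,5,6} 30  {1,2,4,5,6} 10  {2,3,4,5,6} 20
  if 0:c drops first: 60 orders
  if 3:e drops first: 20 orders
  if 4:a drops first: 60 orders
heap linearizations: 140

140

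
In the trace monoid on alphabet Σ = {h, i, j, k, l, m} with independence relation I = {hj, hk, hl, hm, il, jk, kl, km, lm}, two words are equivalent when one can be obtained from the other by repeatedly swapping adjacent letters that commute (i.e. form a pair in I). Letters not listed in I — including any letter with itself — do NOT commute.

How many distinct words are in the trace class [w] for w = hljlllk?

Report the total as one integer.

piece 0:h — minimal
piece 1:l — minimal
piece 2:j rests on {1:l}
piece 3:l rests on {2:j}
piece 4:l rests on {3:l}
piece 5:l rests on {4:l}
piece 6:k — minimal
minimal pieces: {0:h, 1:l, 6:k}
ways to finish when only these pieces remain (= sum over removing one remaining piece with nothing left below it):
  1 left: {0}→1  {5}→1  {6}→1
  2 left: {0,5}→2  {0,6}→2  {4,5}→1  {5,6}→2
  3 left: {0,4,5}→3  {0,5,6}→6  {3,4,5}→1  {4,5,6}→3
  4 left: {0,3,4,5}→4  {0,4,5,6}→12  {2,3,4,5}→1  {3,4,5,6}→4
  5 left: {0,2,3,4,5}→5  {0,3,4,5,6}→20  {1,2,3,4,5}→1  {2,3,4,5,6}→5
  placing 0:h first → 6 extensions
  placing 1:l first → 30 extensions
  placing 6:k first → 6 extensions
total linear extensions = 42

42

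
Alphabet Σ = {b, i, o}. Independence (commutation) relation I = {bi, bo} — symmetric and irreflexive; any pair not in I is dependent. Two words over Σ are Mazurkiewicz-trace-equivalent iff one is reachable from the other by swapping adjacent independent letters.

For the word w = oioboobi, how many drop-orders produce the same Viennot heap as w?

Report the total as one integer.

piece 0:o — minimal
piece 1:i rests on {0:o}
piece 2:o rests on {1:i}
piece 3:b — minimal
piece 4:o rests on {2:o}
piece 5:o rests on {4:o}
piece 6:b rests on {3:b}
piece 7:i rests on {5:o}
minimal pieces: {0:o, 3:b}
ways to finish when only these pieces remain (= sum over removing one remaining piece with nothing left below it):
  1 left: {6}→1  {7}→1
  2 left: {3,6}→1  {5,7}→1  {6,7}→2
  3 left: {3,6,7}→3  {4,5,7}→1  {5,6,7}→3
  4 left: {2,4,5,7}→1  {3,5,6,7}→6  {4,5,6,7}→4
  5 left: {1,2,4,5,7}→1  {2,4,5,6,7}→5  {3,4,5,6,7}→10
  6 left: {0,1,2,4,5,7}→1  {1,2,4,5,6,7}→6  {2,3,4,5,6,7}→15
  placing 0:o first → 21 extensions
  placing 3:b first → 7 extensions
total linear extensions = 28

28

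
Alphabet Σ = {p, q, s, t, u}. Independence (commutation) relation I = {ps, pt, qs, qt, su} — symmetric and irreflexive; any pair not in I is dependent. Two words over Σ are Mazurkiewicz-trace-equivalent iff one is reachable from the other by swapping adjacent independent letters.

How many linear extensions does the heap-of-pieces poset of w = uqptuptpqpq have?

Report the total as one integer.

drop 0:u onto floor
drop 1:q onto {0:u}
drop 2:p onto {1:q}
drop 3:t onto {0:u}
drop 4:u onto {2:p, 3:t}
drop 5:p onto {4:u}
drop 6:t onto {4:u}
drop 7:p onto {5:p}
drop 8:q onto {7:p}
drop 9:p onto {8:q}
drop 10:q onto {9:p}
ground layer = {0:u}
drop-orders for the pieces not yet dropped (sum over which currently-grounded one goes next):
  1 to go: {6} 1  {10} 1
  2 to go: {6,10} 2  {9,10} 1
  3 to go: {6,9,10} 3  {8,9,10} 1
  4 to go: {6,8,9,10} 4  {7,8,9,10} 1
  5 to go: {5,7,8,9,10} 1  {6,7,8,9,10} 5
  6 to go: {5,6,7,8,9,10} 6
  7 to go: {4,5,6,7,8,9,10} 6
  8 to go: {2,4,5,6,7,8,9,10} 6  {3,4,5,6,7,8,9,10} 6
  9 to go: {1,2,4,5,6,7,8,9,10} 6  {2,3,4,5,6,7,8,9,10} 12
  if 0:u drops first: 18 orders

18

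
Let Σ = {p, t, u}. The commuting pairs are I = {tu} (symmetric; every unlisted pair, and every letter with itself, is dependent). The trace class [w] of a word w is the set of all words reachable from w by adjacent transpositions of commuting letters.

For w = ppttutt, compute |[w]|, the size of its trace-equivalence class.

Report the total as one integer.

5

drop 0:p onto floor
drop 1:p onto {0:p}
drop 2:t onto {1:p}
drop 3:t onto {2:t}
drop 4:u onto {1:p}
drop 5:t onto {3:t}
drop 6:t onto {5:t}
ground layer = {0:p}
drop-orders for the pieces not yet dropped (sum over which currently-grounded one goes next):
  1 to go: {4} 1  {6} 1
  2 to go: {4,6} 2  {5,6} 1
  3 to go: {3,5,6} 1  {4,5,6} 3
  4 to go: {2,3,5,6} 1  {3,4,5,6} 4
  5 to go: {2,3,4,5,6} 5
  if 0:p drops first: 5 orders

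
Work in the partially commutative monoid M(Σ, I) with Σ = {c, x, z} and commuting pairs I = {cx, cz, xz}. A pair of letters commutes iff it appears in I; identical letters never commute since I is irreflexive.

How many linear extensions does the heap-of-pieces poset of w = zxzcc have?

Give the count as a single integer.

0(z) covers ∅
1(x) covers ∅
2(z) covers 0:z
3(c) covers ∅
4(c) covers 3:c
floor of heap: 0:z, 1:x, 3:c
completions by unplaced set U, small U first (add the entries for U minus each lowest piece of U):
  |U|=1: {1}:1  {2}:1  {4}:1
  |U|=2: {0,2}:1  {1,2}:2  {1,4}:2  {2,4}:2  {3,4}:1
  |U|=3: {0,1,2}:3  {0,2,4}:3  {1,2,4}:6  {1,3,4}:3  {2,3,4}:3
  start at 0(z): 12
  start at 1(x): 6
  start at 3(c): 12
sum over floor = 30

30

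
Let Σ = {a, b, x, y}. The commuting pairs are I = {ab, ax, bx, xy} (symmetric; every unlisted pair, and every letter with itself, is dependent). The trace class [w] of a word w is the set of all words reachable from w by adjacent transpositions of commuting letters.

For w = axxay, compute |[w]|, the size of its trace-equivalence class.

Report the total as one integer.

0(a) covers ∅
1(x) covers ∅
2(x) covers 1:x
3(a) covers 0:a
4(y) covers 3:a
floor of heap: 0:a, 1:x
completions by unplaced set U, small U first (add the entries for U minus each lowest piece of U):
  |U|=1: {2}:1  {4}:1
  |U|=2: {1,2}:1  {2,4}:2  {3,4}:1
  |U|=3: {0,3,4}:1  {1,2,4}:3  {2,3,4}:3
  start at 0(a): 6
  start at 1(x): 4
sum over floor = 10

10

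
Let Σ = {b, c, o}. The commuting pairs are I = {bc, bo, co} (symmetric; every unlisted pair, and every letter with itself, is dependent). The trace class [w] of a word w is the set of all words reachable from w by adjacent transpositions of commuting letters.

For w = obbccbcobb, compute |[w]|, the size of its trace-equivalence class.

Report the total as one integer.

2520

#0=o has no predecessor
#1=b has no predecessor
#2=b depends on [1:b]
#3=c has no predecessor
#4=c depends on [3:c]
#5=b depends on [2:b]
#6=c depends on [4:c]
#7=o depends on [0:o]
#8=b depends on [5:b]
#9=b depends on [8:b]
sources: [0:o, 1:b, 3:c]
N(rest) = Σ N(rest − s) over sources s of rest; N(one piece) = 1:
  size 1 → [6]=1  [7]=1  [9]=1
  size 2 → [0,7]=1  [4,6]=1  [6,7]=2  [6,9]=2  [7,9]=2  [8,9]=1
  size 3 → [0,6,7]=3  [0,7,9]=3  [3,4,6]=1  [4,6,7]=3  [4,6,9]=3  [5,8,9]=1  [6,7,9]=6  [6,8,9]=3  [7,8,9]=3
  size 4 → [0,4,6,7]=6  [0,6,7,9]=12  [0,7,8,9]=6  [2,5,8,9]=1  [3,4,6,7]=4  [3,4,6,9]=4  [4,6,7,9]=12  [4,6,8,9]=6  [5,6,8,9]=4  [5,7,8,9]=4  [6,7,8,9]=12
  size 5 → [0,3,4,6,7]=10  [0,4,6,7,9]=30  [0,5,7,8,9]=10  [0,6,7,8,9]=30  [1,2,5,8,9]=1  [2,5,6,8,9]=5  [2,5,7,8,9]=5  [3,4,6,7,9]=20  [3,4,6,8,9]=10  [4,5,6,8,9]=10  [4,6,7,8,9]=30  [5,6,7,8,9]=20
  size 6 → [0,2,5,7,8,9]=15  [0,3,4,6,7,9]=60  [0,4,6,7,8,9]=90  [0,5,6,7,8,9]=60  [1,2,5,6,8,9]=6  [1,2,5,7,8,9]=6  [2,4,5,6,8,9]=15  [2,5,6,7,8,9]=30  [3,4,5,6,8,9]=20  [3,4,6,7,8,9]=60  [4,5,6,7,8,9]=60
  size 7 → [0,1,2,5,7,8,9]=21  [0,2,5,6,7,8,9]=105  [0,3,4,6,7,8,9]=210  [0,4,5,6,7,8,9]=210  [1,2,4,5,6,8,9]=21  [1,2,5,6,7,8,9]=42  [2,3,4,5,6,8,9]=35  [2,4,5,6,7,8,9]=105  [3,4,5,6,7,8,9]=140
  size 8 → [0,1,2,5,6,7,8,9]=168  [0,2,4,5,6,7,8,9]=420  [0,3,4,5,6,7,8,9]=560  [1,2,3,4,5,6,8,9]=56  [1,2,4,5,6,7,8,9]=168  [2,3,4,5,6,7,8,9]=280
  first=0(o) contributes 504
  first=1(b) contributes 1260
  first=3(c) contributes 756
|[w]| = 2520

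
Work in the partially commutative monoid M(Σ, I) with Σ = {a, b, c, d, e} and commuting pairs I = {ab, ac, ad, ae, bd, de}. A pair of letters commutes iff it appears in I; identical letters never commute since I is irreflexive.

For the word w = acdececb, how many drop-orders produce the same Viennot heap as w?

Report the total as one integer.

#0=a has no predecessor
#1=c has no predecessor
#2=d depends on [1:c]
#3=e depends on [1:c]
#4=c depends on [2:d, 3:e]
#5=e depends on [4:c]
#6=c depends on [5:e]
#7=b depends on [6:c]
sources: [0:a, 1:c]
N(rest) = Σ N(rest − s) over sources s of rest; N(one piece) = 1:
  size 1 → [0]=1  [7]=1
  size 2 → [0,7]=2  [6,7]=1
  size 3 → [0,6,7]=3  [5,6,7]=1
  size 4 → [0,5,6,7]=4  [4,5,6,7]=1
  size 5 → [0,4,5,6,7]=5  [2,4,5,6,7]=1  [3,4,5,6,7]=1
  size 6 → [0,2,4,5,6,7]=6  [0,3,4,5,6,7]=6  [2,3,4,5,6,7]=2
  first=0(a) contributes 2
  first=1(c) contributes 14
|[w]| = 16

16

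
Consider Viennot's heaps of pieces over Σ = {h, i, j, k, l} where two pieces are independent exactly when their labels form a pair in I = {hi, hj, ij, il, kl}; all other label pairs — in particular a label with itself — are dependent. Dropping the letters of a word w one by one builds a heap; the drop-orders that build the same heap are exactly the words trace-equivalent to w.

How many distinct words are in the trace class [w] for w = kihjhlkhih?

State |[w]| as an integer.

drop 0:k onto floor
drop 1:i onto {0:k}
drop 2:h onto {0:k}
drop 3:j onto {0:k}
drop 4:h onto {2:h}
drop 5:l onto {3:j, 4:h}
drop 6:k onto {1:i, 3:j, 4:h}
drop 7:h onto {5:l, 6:k}
drop 8:i onto {6:k}
drop 9:h onto {7:h}
ground layer = {0:k}
drop-orders for the pieces not yet dropped (sum over which currently-grounded one goes next):
  1 to go: {8} 1  {9} 1
  2 to go: {7,9} 1  {8,9} 2
  3 to go: {5,7,9} 1  {7,8,9} 3
  4 to go: {5,7,8,9} 4  {6,7,8,9} 3
  5 to go: {1,6,7,8,9} 3  {5,6,7,8,9} 7
  6 to go: {1,5,6,7,8,9} 10  {3,5,6,7,8,9} 7  {4,5,6,7,8,9} 7
  7 to go: {1,3,5,6,7,8,9} 17  {1,4,5,6,7,8,9} 17  {2,4,5,6,7,8,9} 7  {3,4,5,6,7,8,9} 14
  8 to go: {1,2,4,5,6,7,8,9} 24  {1,3,4,5,6,7,8,9} 48  {2,3,4,5,6,7,8,9} 21
  if 0:k drops first: 93 orders

93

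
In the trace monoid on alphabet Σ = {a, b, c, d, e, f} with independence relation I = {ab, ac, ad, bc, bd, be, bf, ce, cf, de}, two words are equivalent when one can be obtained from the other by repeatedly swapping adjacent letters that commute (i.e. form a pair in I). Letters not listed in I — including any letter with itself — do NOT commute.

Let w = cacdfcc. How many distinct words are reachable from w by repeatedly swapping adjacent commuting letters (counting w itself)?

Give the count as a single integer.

15

drop 0:c onto floor
drop 1:a onto floor
drop 2:c onto {0:c}
drop 3:d onto {2:c}
drop 4:f onto {1:a, 3:d}
drop 5:c onto {3:d}
drop 6:c onto {5:c}
ground layer = {0:c, 1:a}
drop-orders for the pieces not yet dropped (sum over which currently-grounded one goes next):
  1 to go: {4} 1  {6} 1
  2 to go: {1,4} 1  {4,6} 2  {5,6} 1
  3 to go: {1,4,6} 3  {4,5,6} 3
  4 to go: {1,4,5,6} 6  {3,4,5,6} 3
  5 to go: {1,3,4,5,6} 9  {2,3,4,5,6} 3
  if 0:c drops first: 12 orders
  if 1:a drops first: 3 orders
heap linearizations: 15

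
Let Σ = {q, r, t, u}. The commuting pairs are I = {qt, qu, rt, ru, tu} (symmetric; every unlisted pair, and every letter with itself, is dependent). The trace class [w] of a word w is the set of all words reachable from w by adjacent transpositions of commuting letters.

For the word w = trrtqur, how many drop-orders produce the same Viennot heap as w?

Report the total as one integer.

piece 0:t — minimal
piece 1:r — minimal
piece 2:r rests on {1:r}
piece 3:t rests on {0:t}
piece 4:q rests on {2:r}
piece 5:u — minimal
piece 6:r rests on {4:q}
minimal pieces: {0:t, 1:r, 5:u}
ways to finish when only these pieces remain (= sum over removing one remaining piece with nothing left below it):
  1 left: {3}→1  {5}→1  {6}→1
  2 left: {0,3}→1  {3,5}→2  {3,6}→2  {4,6}→1  {5,6}→2
  3 left: {0,3,5}→3  {0,3,6}→3  {2,4,6}→1  {3,4,6}→3  {3,5,6}→6  {4,5,6}→3
  4 left: {0,3,4,6}→6  {0,3,5,6}→12  {1,2,4,6}→1  {2,3,4,6}→4  {2,4,5,6}→4  {3,4,5,6}→12
  5 left: {0,2,3,4,6}→10  {0,3,4,5,6}→30  {1,2,3,4,6}→5  {1,2,4,5,6}→5  {2,3,4,5,6}→20
  placing 0:t first → 30 extensions
  placing 1:r first → 60 extensions
  placing 5:u first → 15 extensions
total linear extensions = 105

105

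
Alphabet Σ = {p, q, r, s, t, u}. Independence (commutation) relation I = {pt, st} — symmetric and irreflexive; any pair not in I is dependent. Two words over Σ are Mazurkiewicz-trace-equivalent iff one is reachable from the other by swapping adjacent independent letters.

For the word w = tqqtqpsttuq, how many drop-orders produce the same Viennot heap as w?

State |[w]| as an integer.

6

#0=t has no predecessor
#1=q depends on [0:t]
#2=q depends on [1:q]
#3=t depends on [2:q]
#4=q depends on [3:t]
#5=p depends on [4:q]
#6=s depends on [5:p]
#7=t depends on [4:q]
#8=t depends on [7:t]
#9=u depends on [6:s, 8:t]
#10=q depends on [9:u]
sources: [0:t]
N(rest) = Σ N(rest − s) over sources s of rest; N(one piece) = 1:
  size 1 → [10]=1
  size 2 → [9,10]=1
  size 3 → [6,9,10]=1  [8,9,10]=1
  size 4 → [5,6,9,10]=1  [6,8,9,10]=2  [7,8,9,10]=1
  size 5 → [5,6,8,9,10]=3  [6,7,8,9,10]=3
  size 6 → [5,6,7,8,9,10]=6
  size 7 → [4,5,6,7,8,9,10]=6
  size 8 → [3,4,5,6,7,8,9,10]=6
  size 9 → [2,3,4,5,6,7,8,9,10]=6
  first=0(t) contributes 6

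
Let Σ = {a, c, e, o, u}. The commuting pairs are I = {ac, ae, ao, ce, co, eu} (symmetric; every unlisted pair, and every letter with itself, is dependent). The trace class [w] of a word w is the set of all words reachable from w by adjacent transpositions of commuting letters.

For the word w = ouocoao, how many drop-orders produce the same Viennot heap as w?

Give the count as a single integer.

20

piece 0:o — minimal
piece 1:u rests on {0:o}
piece 2:o rests on {1:u}
piece 3:c rests on {1:u}
piece 4:o rests on {2:o}
piece 5:a rests on {1:u}
piece 6:o rests on {4:o}
minimal pieces: {0:o}
ways to finish when only these pieces remain (= sum over removing one remaining piece with nothing left below it):
  1 left: {3}→1  {5}→1  {6}→1
  2 left: {3,5}→2  {3,6}→2  {4,6}→1  {5,6}→2
  3 left: {2,4,6}→1  {3,4,6}→3  {3,5,6}→6  {4,5,6}→3
  4 left: {2,3,4,6}→4  {2,4,5,6}→4  {3,4,5,6}→12
  5 left: {2,3,4,5,6}→20
  placing 0:o first → 20 extensions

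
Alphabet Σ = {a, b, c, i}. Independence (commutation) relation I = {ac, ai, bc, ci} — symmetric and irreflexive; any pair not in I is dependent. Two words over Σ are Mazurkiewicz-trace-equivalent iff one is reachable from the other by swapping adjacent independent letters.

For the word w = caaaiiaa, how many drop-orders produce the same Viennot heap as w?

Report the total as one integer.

piece 0:c — minimal
piece 1:a — minimal
piece 2:a rests on {1:a}
piece 3:a rests on {2:a}
piece 4:i — minimal
piece 5:i rests on {4:i}
piece 6:a rests on {3:a}
piece 7:a rests on {6:a}
minimal pieces: {0:c, 1:a, 4:i}
ways to finish when only these pieces remain (= sum over removing one remaining piece with nothing left below it):
  1 left: {0}→1  {5}→1  {7}→1
  2 left: {0,5}→2  {0,7}→2  {4,5}→1  {5,7}→2  {6,7}→1
  3 left: {0,4,5}→3  {0,5,7}→6  {0,6,7}→3  {3,6,7}→1  {4,5,7}→3  {5,6,7}→3
  4 left: {0,3,6,7}→4  {0,4,5,7}→12  {0,5,6,7}→12  {2,3,6,7}→1  {3,5,6,7}→4  {4,5,6,7}→6
  5 left: {0,2,3,6,7}→5  {0,3,5,6,7}→20  {0,4,5,6,7}→30  {1,2,3,6,7}→1  {2,3,5,6,7}→5  {3,4,5,6,7}→10
  6 left: {0,1,2,3,6,7}→6  {0,2,3,5,6,7}→30  {0,3,4,5,6,7}→60  {1,2,3,5,6,7}→6  {2,3,4,5,6,7}→15
  placing 0:c first → 21 extensions
  placing 1:a first → 105 extensions
  placing 4:i first → 42 extensions
total linear extensions = 168

168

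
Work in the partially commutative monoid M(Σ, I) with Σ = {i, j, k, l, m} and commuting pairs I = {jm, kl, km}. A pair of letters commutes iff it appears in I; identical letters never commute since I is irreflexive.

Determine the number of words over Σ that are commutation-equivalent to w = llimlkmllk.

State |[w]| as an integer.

piece 0:l — minimal
piece 1:l rests on {0:l}
piece 2:i rests on {1:l}
piece 3:m rests on {2:i}
piece 4:l rests on {3:m}
piece 5:k rests on {2:i}
piece 6:m rests on {4:l}
piece 7:l rests on {6:m}
piece 8:l rests on {7:l}
piece 9:k rests on {5:k}
minimal pieces: {0:l}
ways to finish when only these pieces remain (= sum over removing one remaining piece with nothing left below it):
  1 left: {8}→1  {9}→1
  2 left: {5,9}→1  {7,8}→1  {8,9}→2
  3 left: {5,8,9}→3  {6,7,8}→1  {7,8,9}→3
  4 left: {4,6,7,8}→1  {5,7,8,9}→6  {6,7,8,9}→4
  5 left: {3,4,6,7,8}→1  {4,6,7,8,9}→5  {5,6,7,8,9}→10
  6 left: {3,4,6,7,8,9}→6  {4,5,6,7,8,9}→15
  7 left: {3,4,5,6,7,8,9}→21
  8 left: {2,3,4,5,6,7,8,9}→21
  placing 0:l first → 21 extensions

21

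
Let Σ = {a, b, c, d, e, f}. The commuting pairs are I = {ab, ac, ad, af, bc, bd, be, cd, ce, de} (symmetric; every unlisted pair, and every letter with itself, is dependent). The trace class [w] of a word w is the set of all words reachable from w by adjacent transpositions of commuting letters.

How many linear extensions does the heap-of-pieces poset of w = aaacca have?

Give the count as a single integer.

drop 0:a onto floor
drop 1:a onto {0:a}
drop 2:a onto {1:a}
drop 3:c onto floor
drop 4:c onto {3:c}
drop 5:a onto {2:a}
ground layer = {0:a, 3:c}
drop-orders for the pieces not yet dropped (sum over which currently-grounded one goes next):
  1 to go: {4} 1  {5} 1
  2 to go: {2,5} 1  {3,4} 1  {4,5} 2
  3 to go: {1,2,5} 1  {2,4,5} 3  {3,4,5} 3
  4 to go: {0,1,2,5} 1  {1,2,4,5} 4  {2,3,4,5} 6
  if 0:a drops first: 10 orders
  if 3:c drops first: 5 orders
heap linearizations: 15

15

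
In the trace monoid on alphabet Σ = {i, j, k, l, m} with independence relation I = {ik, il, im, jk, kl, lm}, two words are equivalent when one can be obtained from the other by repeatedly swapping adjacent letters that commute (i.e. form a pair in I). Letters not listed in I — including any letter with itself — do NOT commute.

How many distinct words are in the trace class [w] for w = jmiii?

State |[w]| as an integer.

4

0(j) covers ∅
1(m) covers 0:j
2(i) covers 0:j
3(i) covers 2:i
4(i) covers 3:i
floor of heap: 0:j
completions by unplaced set U, small U first (add the entries for U minus each lowest piece of U):
  |U|=1: {1}:1  {4}:1
  |U|=2: {1,4}:2  {3,4}:1
  |U|=3: {1,3,4}:3  {2,3,4}:1
  start at 0(j): 4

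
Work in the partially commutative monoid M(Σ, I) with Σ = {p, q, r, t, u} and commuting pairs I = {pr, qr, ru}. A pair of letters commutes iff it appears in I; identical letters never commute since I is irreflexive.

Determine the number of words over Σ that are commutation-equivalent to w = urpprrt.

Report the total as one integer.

piece 0:u — minimal
piece 1:r — minimal
piece 2:p rests on {0:u}
piece 3:p rests on {2:p}
piece 4:r rests on {1:r}
piece 5:r rests on {4:r}
piece 6:t rests on {3:p, 5:r}
minimal pieces: {0:u, 1:r}
ways to finish when only these pieces remain (= sum over removing one remaining piece with nothing left below it):
  1 left: {6}→1
  2 left: {3,6}→1  {5,6}→1
  3 left: {2,3,6}→1  {3,5,6}→2  {4,5,6}→1
  4 left: {0,2,3,6}→1  {1,4,5,6}→1  {2,3,5,6}→3  {3,4,5,6}→3
  5 left: {0,2,3,5,6}→4  {1,3,4,5,6}→4  {2,3,4,5,6}→6
  placing 0:u first → 10 extensions
  placing 1:r first → 10 extensions
total linear extensions = 20

20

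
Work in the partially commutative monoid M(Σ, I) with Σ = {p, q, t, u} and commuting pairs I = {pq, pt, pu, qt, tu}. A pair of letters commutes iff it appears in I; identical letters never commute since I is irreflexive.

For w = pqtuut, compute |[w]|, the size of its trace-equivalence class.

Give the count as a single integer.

60

#0=p has no predecessor
#1=q has no predecessor
#2=t has no predecessor
#3=u depends on [1:q]
#4=u depends on [3:u]
#5=t depends on [2:t]
sources: [0:p, 1:q, 2:t]
N(rest) = Σ N(rest − s) over sources s of rest; N(one piece) = 1:
  size 1 → [0]=1  [4]=1  [5]=1
  size 2 → [0,4]=2  [0,5]=2  [2,5]=1  [3,4]=1  [4,5]=2
  size 3 → [0,2,5]=3  [0,3,4]=3  [0,4,5]=6  [1,3,4]=1  [2,4,5]=3  [3,4,5]=3
  size 4 → [0,1,3,4]=4  [0,2,4,5]=12  [0,3,4,5]=12  [1,3,4,5]=4  [2,3,4,5]=6
  first=0(p) contributes 10
  first=1(q) contributes 30
  first=2(t) contributes 20
|[w]| = 60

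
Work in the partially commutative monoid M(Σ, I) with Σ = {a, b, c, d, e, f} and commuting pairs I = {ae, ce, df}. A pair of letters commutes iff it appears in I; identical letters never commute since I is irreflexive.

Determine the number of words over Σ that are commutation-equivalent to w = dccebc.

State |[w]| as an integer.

3

0(d) covers ∅
1(c) covers 0:d
2(c) covers 1:c
3(e) covers 0:d
4(b) covers 2:c, 3:e
5(c) covers 4:b
floor of heap: 0:d
completions by unplaced set U, small U first (add the entries for U minus each lowest piece of U):
  |U|=1: {5}:1
  |U|=2: {4,5}:1
  |U|=3: {2,4,5}:1  {3,4,5}:1
  |U|=4: {1,2,4,5}:1  {2,3,4,5}:2
  start at 0(d): 3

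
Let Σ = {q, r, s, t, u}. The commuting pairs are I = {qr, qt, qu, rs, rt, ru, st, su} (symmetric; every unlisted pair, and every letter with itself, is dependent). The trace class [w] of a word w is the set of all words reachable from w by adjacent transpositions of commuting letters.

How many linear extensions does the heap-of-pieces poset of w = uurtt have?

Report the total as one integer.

5

piece 0:u — minimal
piece 1:u rests on {0:u}
piece 2:r — minimal
piece 3:t rests on {1:u}
piece 4:t rests on {3:t}
minimal pieces: {0:u, 2:r}
ways to finish when only these pieces remain (= sum over removing one remaining piece with nothing left below it):
  1 left: {2}→1  {4}→1
  2 left: {2,4}→2  {3,4}→1
  3 left: {1,3,4}→1  {2,3,4}→3
  placing 0:u first → 4 extensions
  placing 2:r first → 1 extensions
total linear extensions = 5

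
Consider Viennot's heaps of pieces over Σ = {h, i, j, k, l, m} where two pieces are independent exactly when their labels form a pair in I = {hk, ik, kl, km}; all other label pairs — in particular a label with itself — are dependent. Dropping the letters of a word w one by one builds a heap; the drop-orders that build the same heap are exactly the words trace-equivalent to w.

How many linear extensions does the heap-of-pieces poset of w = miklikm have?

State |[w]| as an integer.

drop 0:m onto floor
drop 1:i onto {0:m}
drop 2:k onto floor
drop 3:l onto {1:i}
drop 4:i onto {3:l}
drop 5:k onto {2:k}
drop 6:m onto {4:i}
ground layer = {0:m, 2:k}
drop-orders for the pieces not yet dropped (sum over which currently-grounded one goes next):
  1 to go: {5} 1  {6} 1
  2 to go: {2,5} 1  {4,6} 1  {5,6} 2
  3 to go: {2,5,6} 3  {3,4,6} 1  {4,5,6} 3
  4 to go: {1,3,4,6} 1  {2,4,5,6} 6  {3,4,5,6} 4
  5 to go: {0,1,3,4,6} 1  {1,3,4,5,6} 5  {2,3,4,5,6} 10
  if 0:m drops first: 15 orders
  if 2:k drops first: 6 orders
heap linearizations: 21

21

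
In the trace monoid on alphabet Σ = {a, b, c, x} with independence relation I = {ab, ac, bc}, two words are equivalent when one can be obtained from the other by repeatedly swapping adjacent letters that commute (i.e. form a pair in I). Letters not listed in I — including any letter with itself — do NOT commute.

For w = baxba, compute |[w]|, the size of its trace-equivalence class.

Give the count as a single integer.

4

piece 0:b — minimal
piece 1:a — minimal
piece 2:x rests on {0:b, 1:a}
piece 3:b rests on {2:x}
piece 4:a rests on {2:x}
minimal pieces: {0:b, 1:a}
ways to finish when only these pieces remain (= sum over removing one remaining piece with nothing left below it):
  1 left: {3}→1  {4}→1
  2 left: {3,4}→2
  3 left: {2,3,4}→2
  placing 0:b first → 2 extensions
  placing 1:a first → 2 extensions
total linear extensions = 4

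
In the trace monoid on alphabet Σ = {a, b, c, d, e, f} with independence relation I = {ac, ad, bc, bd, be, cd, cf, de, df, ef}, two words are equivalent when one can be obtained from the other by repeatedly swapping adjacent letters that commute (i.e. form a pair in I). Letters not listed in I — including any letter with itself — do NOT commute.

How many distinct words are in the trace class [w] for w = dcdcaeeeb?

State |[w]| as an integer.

drop 0:d onto floor
drop 1:c onto floor
drop 2:d onto {0:d}
drop 3:c onto {1:c}
drop 4:a onto floor
drop 5:e onto {3:c, 4:a}
drop 6:e onto {5:e}
drop 7:e onto {6:e}
drop 8:b onto {4:a}
ground layer = {0:d, 1:c, 4:a}
drop-orders for the pieces not yet dropped (sum over which currently-grounded one goes next):
  1 to go: {2} 1  {7} 1  {8} 1
  2 to go: {0,2} 1  {2,7} 2  {2,8} 2  {6,7} 1  {7,8} 2
  3 to go: {0,2,7} 3  {0,2,8} 3  {2,6,7} 3  {2,7,8} 6  {5,6,7} 1  {6,7,8} 3
  4 to go: {0,2,6,7} 6  {0,2,7,8} 12  {2,5,6,7} 4  {2,6,7,8} 12  {3,5,6,7} 1  {5,6,7,8} 4
  5 to go: {0,2,5,6,7} 10  {0,2,6,7,8} 30  {1,3,5,6,7} 1  {2,3,5,6,7} 5  {2,5,6,7,8} 20  {3,5,6,7,8} 5  {4,5,6,7,8} 4
  6 to go: {0,2,3,5,6,7} 15  {0,2,5,6,7,8} 60  {1,2,3,5,6,7} 6  {1,3,5,6,7,8} 6  {2,3,5,6,7,8} 30  {2,4,5,6,7,8} 24  {3,4,5,6,7,8} 9
  7 to go: {0,1,2,3,5,6,7} 21  {0,2,3,5,6,7,8} 105  {0,2,4,5,6,7,8} 84  {1,2,3,5,6,7,8} 42  {1,3,4,5,6,7,8} 15  {2,3,4,5,6,7,8} 63
  if 0:d drops first: 120 orders
  if 1:c drops first: 252 orders
  if 4:a drops first: 168 orders
heap linearizations: 540

540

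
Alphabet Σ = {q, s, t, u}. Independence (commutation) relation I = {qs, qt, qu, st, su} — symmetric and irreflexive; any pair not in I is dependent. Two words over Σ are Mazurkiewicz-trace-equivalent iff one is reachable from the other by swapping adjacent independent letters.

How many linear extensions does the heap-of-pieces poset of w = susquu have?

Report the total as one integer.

60

#0=s has no predecessor
#1=u has no predecessor
#2=s depends on [0:s]
#3=q has no predecessor
#4=u depends on [1:u]
#5=u depends on [4:u]
sources: [0:s, 1:u, 3:q]
N(rest) = Σ N(rest − s) over sources s of rest; N(one piece) = 1:
  size 1 → [2]=1  [3]=1  [5]=1
  size 2 → [0,2]=1  [2,3]=2  [2,5]=2  [3,5]=2  [4,5]=1
  size 3 → [0,2,3]=3  [0,2,5]=3  [1,4,5]=1  [2,3,5]=6  [2,4,5]=3  [3,4,5]=3
  size 4 → [0,2,3,5]=12  [0,2,4,5]=6  [1,2,4,5]=4  [1,3,4,5]=4  [2,3,4,5]=12
  first=0(s) contributes 20
  first=1(u) contributes 30
  first=3(q) contributes 10
|[w]| = 60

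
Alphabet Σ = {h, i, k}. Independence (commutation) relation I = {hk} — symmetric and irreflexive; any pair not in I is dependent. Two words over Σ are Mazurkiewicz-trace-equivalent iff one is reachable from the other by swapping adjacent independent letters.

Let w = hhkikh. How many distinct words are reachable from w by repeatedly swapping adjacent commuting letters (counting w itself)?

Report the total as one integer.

0(h) covers ∅
1(h) covers 0:h
2(k) covers ∅
3(i) covers 1:h, 2:k
4(k) covers 3:i
5(h) covers 3:i
floor of heap: 0:h, 2:k
completions by unplaced set U, small U first (add the entries for U minus each lowest piece of U):
  |U|=1: {4}:1  {5}:1
  |U|=2: {4,5}:2
  |U|=3: {3,4,5}:2
  |U|=4: {1,3,4,5}:2  {2,3,4,5}:2
  start at 0(h): 4
  start at 2(k): 2
sum over floor = 6

6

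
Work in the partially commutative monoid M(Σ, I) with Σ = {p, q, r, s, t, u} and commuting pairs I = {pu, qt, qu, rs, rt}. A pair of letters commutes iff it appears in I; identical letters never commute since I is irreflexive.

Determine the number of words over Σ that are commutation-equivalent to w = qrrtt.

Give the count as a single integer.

#0=q has no predecessor
#1=r depends on [0:q]
#2=r depends on [1:r]
#3=t has no predecessor
#4=t depends on [3:t]
sources: [0:q, 3:t]
N(rest) = Σ N(rest − s) over sources s of rest; N(one piece) = 1:
  size 1 → [2]=1  [4]=1
  size 2 → [1,2]=1  [2,4]=2  [3,4]=1
  size 3 → [0,1,2]=1  [1,2,4]=3  [2,3,4]=3
  first=0(q) contributes 6
  first=3(t) contributes 4
|[w]| = 10

10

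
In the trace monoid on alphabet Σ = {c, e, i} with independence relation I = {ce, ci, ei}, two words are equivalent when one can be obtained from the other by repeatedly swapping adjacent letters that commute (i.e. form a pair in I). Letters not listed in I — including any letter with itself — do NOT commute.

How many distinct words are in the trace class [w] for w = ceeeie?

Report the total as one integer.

30

piece 0:c — minimal
piece 1:e — minimal
piece 2:e rests on {1:e}
piece 3:e rests on {2:e}
piece 4:i — minimal
piece 5:e rests on {3:e}
minimal pieces: {0:c, 1:e, 4:i}
ways to finish when only these pieces remain (= sum over removing one remaining piece with nothing left below it):
  1 left: {0}→1  {4}→1  {5}→1
  2 left: {0,4}→2  {0,5}→2  {3,5}→1  {4,5}→2
  3 left: {0,3,5}→3  {0,4,5}→6  {2,3,5}→1  {3,4,5}→3
  4 left: {0,2,3,5}→4  {0,3,4,5}→12  {1,2,3,5}→1  {2,3,4,5}→4
  placing 0:c first → 5 extensions
  placing 1:e first → 20 extensions
  placing 4:i first → 5 extensions
total linear extensions = 30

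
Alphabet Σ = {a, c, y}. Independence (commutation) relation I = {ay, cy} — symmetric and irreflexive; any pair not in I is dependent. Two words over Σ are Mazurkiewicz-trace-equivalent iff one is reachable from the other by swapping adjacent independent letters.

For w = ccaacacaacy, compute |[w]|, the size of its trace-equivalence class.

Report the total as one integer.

11

piece 0:c — minimal
piece 1:c rests on {0:c}
piece 2:a rests on {1:c}
piece 3:a rests on {2:a}
piece 4:c rests on {3:a}
piece 5:a rests on {4:c}
piece 6:c rests on {5:a}
piece 7:a rests on {6:c}
piece 8:a rests on {7:a}
piece 9:c rests on {8:a}
piece 10:y — minimal
minimal pieces: {0:c, 10:y}
ways to finish when only these pieces remain (= sum over removing one remaining piece with nothing left below it):
  1 left: {9}→1  {10}→1
  2 left: {8,9}→1  {9,10}→2
  3 left: {7,8,9}→1  {8,9,10}→3
  4 left: {6,7,8,9}→1  {7,8,9,10}→4
  5 left: {5,6,7,8,9}→1  {6,7,8,9,10}→5
  6 left: {4,5,6,7,8,9}→1  {5,6,7,8,9,10}→6
  7 left: {3,4,5,6,7,8,9}→1  {4,5,6,7,8,9,10}→7
  8 left: {2,3,4,5,6,7,8,9}→1  {3,4,5,6,7,8,9,10}→8
  9 left: {1,2,3,4,5,6,7,8,9}→1  {2,3,4,5,6,7,8,9,10}→9
  placing 0:c first → 10 extensions
  placing 10:y first → 1 extensions
total linear extensions = 11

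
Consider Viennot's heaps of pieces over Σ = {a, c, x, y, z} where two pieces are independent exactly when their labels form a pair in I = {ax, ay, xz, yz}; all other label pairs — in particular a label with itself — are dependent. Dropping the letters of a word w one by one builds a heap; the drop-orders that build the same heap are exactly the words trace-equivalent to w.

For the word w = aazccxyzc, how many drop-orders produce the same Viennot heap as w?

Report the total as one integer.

0(a) covers ∅
1(a) covers 0:a
2(z) covers 1:a
3(c) covers 2:z
4(c) covers 3:c
5(x) covers 4:c
6(y) covers 5:x
7(z) covers 4:c
8(c) covers 6:y, 7:z
floor of heap: 0:a
completions by unplaced set U, small U first (add the entries for U minus each lowest piece of U):
  |U|=1: {8}:1
  |U|=2: {6,8}:1  {7,8}:1
  |U|=3: {5,6,8}:1  {6,7,8}:2
  |U|=4: {5,6,7,8}:3
  |U|=5: {4,5,6,7,8}:3
  |U|=6: {3,4,5,6,7,8}:3
  |U|=7: {2,3,4,5,6,7,8}:3
  start at 0(a): 3

3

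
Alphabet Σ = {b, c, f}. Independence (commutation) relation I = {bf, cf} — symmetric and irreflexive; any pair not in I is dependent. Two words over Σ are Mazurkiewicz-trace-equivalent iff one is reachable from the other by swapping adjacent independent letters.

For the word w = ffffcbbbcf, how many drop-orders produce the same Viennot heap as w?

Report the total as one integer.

252

0(f) covers ∅
1(f) covers 0:f
2(f) covers 1:f
3(f) covers 2:f
4(c) covers ∅
5(b) covers 4:c
6(b) covers 5:b
7(b) covers 6:b
8(c) covers 7:b
9(f) covers 3:f
floor of heap: 0:f, 4:c
completions by unplaced set U, small U first (add the entries for U minus each lowest piece of U):
  |U|=1: {8}:1  {9}:1
  |U|=2: {3,9}:1  {7,8}:1  {8,9}:2
  |U|=3: {2,3,9}:1  {3,8,9}:3  {6,7,8}:1  {7,8,9}:3
  |U|=4: {1,2,3,9}:1  {2,3,8,9}:4  {3,7,8,9}:6  {5,6,7,8}:1  {6,7,8,9}:4
  |U|=5: {0,1,2,3,9}:1  {1,2,3,8,9}:5  {2,3,7,8,9}:10  {3,6,7,8,9}:10  {4,5,6,7,8}:1  {5,6,7,8,9}:5
  |U|=6: {0,1,2,3,8,9}:6  {1,2,3,7,8,9}:15  {2,3,6,7,8,9}:20  {3,5,6,7,8,9}:15  {4,5,6,7,8,9}:6
  |U|=7: {0,1,2,3,7,8,9}:21  {1,2,3,6,7,8,9}:35  {2,3,5,6,7,8,9}:35  {3,4,5,6,7,8,9}:21
  |U|=8: {0,1,2,3,6,7,8,9}:56  {1,2,3,5,6,7,8,9}:70  {2,3,4,5,6,7,8,9}:56
  start at 0(f): 126
  start at 4(c): 126
sum over floor = 252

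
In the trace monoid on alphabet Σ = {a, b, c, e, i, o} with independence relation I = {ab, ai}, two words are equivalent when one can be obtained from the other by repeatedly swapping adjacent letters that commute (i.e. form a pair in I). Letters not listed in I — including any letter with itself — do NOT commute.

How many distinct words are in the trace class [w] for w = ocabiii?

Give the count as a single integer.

drop 0:o onto floor
drop 1:c onto {0:o}
drop 2:a onto {1:c}
drop 3:b onto {1:c}
drop 4:i onto {3:b}
drop 5:i onto {4:i}
drop 6:i onto {5:i}
ground layer = {0:o}
drop-orders for the pieces not yet dropped (sum over which currently-grounded one goes next):
  1 to go: {2} 1  {6} 1
  2 to go: {2,6} 2  {5,6} 1
  3 to go: {2,5,6} 3  {4,5,6} 1
  4 to go: {2,4,5,6} 4  {3,4,5,6} 1
  5 to go: {2,3,4,5,6} 5
  if 0:o drops first: 5 orders

5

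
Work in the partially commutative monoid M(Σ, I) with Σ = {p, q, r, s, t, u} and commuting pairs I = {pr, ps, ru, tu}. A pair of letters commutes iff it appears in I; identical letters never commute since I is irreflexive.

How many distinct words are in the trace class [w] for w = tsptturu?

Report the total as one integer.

20

piece 0:t — minimal
piece 1:s rests on {0:t}
piece 2:p rests on {0:t}
piece 3:t rests on {1:s, 2:p}
piece 4:t rests on {3:t}
piece 5:u rests on {1:s, 2:p}
piece 6:r rests on {4:t}
piece 7:u rests on {5:u}
minimal pieces: {0:t}
ways to finish when only these pieces remain (= sum over removing one remaining piece with nothing left below it):
  1 left: {6}→1  {7}→1
  2 left: {4,6}→1  {5,7}→1  {6,7}→2
  3 left: {3,4,6}→1  {4,6,7}→3  {5,6,7}→3
  4 left: {3,4,6,7}→4  {4,5,6,7}→6
  5 left: {3,4,5,6,7}→10
  6 left: {1,3,4,5,6,7}→10  {2,3,4,5,6,7}→10
  placing 0:t first → 20 extensions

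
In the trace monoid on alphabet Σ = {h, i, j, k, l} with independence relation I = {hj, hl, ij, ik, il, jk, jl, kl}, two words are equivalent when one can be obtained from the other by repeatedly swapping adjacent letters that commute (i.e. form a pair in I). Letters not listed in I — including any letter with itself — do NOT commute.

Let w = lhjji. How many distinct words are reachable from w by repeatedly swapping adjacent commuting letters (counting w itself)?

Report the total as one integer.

#0=l has no predecessor
#1=h has no predecessor
#2=j has no predecessor
#3=j depends on [2:j]
#4=i depends on [1:h]
sources: [0:l, 1:h, 2:j]
N(rest) = Σ N(rest − s) over sources s of rest; N(one piece) = 1:
  size 1 → [0]=1  [3]=1  [4]=1
  size 2 → [0,3]=2  [0,4]=2  [1,4]=1  [2,3]=1  [3,4]=2
  size 3 → [0,1,4]=3  [0,2,3]=3  [0,3,4]=6  [1,3,4]=3  [2,3,4]=3
  first=0(l) contributes 6
  first=1(h) contributes 12
  first=2(j) contributes 12
|[w]| = 30

30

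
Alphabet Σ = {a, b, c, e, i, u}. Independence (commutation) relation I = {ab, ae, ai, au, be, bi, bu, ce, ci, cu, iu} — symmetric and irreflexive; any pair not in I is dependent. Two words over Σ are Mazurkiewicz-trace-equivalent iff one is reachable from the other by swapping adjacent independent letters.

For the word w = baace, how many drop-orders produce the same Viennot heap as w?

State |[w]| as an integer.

15

drop 0:b onto floor
drop 1:a onto floor
drop 2:a onto {1:a}
drop 3:c onto {0:b, 2:a}
drop 4:e onto floor
ground layer = {0:b, 1:a, 4:e}
drop-orders for the pieces not yet dropped (sum over which currently-grounded one goes next):
  1 to go: {3} 1  {4} 1
  2 to go: {0,3} 1  {2,3} 1  {3,4} 2
  3 to go: {0,2,3} 2  {0,3,4} 3  {1,2,3} 1  {2,3,4} 3
  if 0:b drops first: 4 orders
  if 1:a drops first: 8 orders
  if 4:e drops first: 3 orders
heap linearizations: 15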